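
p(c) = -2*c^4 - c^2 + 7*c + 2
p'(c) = -8*c^3 - 2*c + 7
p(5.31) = -1579.07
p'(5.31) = -1201.39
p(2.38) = -51.18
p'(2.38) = -105.61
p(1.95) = -17.07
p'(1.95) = -56.22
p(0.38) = 4.47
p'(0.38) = 5.80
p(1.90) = -14.37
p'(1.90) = -51.67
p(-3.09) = -211.51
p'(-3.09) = 249.21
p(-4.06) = -586.32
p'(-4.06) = 550.51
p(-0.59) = -2.72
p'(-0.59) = 9.82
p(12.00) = -41530.00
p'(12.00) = -13841.00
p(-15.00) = -101578.00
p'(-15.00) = 27037.00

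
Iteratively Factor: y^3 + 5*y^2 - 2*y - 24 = (y + 4)*(y^2 + y - 6) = (y - 2)*(y + 4)*(y + 3)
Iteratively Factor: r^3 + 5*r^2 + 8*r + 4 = (r + 2)*(r^2 + 3*r + 2) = (r + 1)*(r + 2)*(r + 2)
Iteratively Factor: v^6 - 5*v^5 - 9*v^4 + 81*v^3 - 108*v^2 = (v - 3)*(v^5 - 2*v^4 - 15*v^3 + 36*v^2) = (v - 3)^2*(v^4 + v^3 - 12*v^2) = (v - 3)^3*(v^3 + 4*v^2) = (v - 3)^3*(v + 4)*(v^2) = v*(v - 3)^3*(v + 4)*(v)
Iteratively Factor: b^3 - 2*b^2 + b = (b - 1)*(b^2 - b) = b*(b - 1)*(b - 1)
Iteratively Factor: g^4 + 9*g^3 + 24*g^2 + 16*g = (g + 4)*(g^3 + 5*g^2 + 4*g) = g*(g + 4)*(g^2 + 5*g + 4) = g*(g + 4)^2*(g + 1)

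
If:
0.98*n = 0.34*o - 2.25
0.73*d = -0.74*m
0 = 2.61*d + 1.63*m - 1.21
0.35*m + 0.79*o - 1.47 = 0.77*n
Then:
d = 1.21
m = -1.19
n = -2.22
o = 0.23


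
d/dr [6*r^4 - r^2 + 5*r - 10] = 24*r^3 - 2*r + 5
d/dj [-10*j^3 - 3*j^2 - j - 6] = -30*j^2 - 6*j - 1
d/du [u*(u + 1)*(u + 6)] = 3*u^2 + 14*u + 6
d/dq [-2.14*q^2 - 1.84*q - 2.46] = -4.28*q - 1.84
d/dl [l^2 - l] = 2*l - 1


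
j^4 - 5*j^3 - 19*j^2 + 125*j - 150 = (j - 5)*(j - 3)*(j - 2)*(j + 5)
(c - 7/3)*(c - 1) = c^2 - 10*c/3 + 7/3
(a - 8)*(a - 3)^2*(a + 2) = a^4 - 12*a^3 + 29*a^2 + 42*a - 144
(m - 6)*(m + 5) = m^2 - m - 30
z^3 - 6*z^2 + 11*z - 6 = (z - 3)*(z - 2)*(z - 1)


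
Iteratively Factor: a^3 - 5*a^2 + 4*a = (a)*(a^2 - 5*a + 4) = a*(a - 1)*(a - 4)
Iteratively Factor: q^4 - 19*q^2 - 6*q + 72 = (q - 2)*(q^3 + 2*q^2 - 15*q - 36) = (q - 4)*(q - 2)*(q^2 + 6*q + 9) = (q - 4)*(q - 2)*(q + 3)*(q + 3)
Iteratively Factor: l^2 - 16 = (l + 4)*(l - 4)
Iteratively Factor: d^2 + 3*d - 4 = (d - 1)*(d + 4)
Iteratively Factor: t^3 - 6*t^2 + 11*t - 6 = (t - 3)*(t^2 - 3*t + 2) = (t - 3)*(t - 1)*(t - 2)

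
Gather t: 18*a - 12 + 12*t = 18*a + 12*t - 12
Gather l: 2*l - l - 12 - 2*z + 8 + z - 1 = l - z - 5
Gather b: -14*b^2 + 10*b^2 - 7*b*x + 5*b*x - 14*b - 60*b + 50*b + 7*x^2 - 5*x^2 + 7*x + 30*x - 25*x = -4*b^2 + b*(-2*x - 24) + 2*x^2 + 12*x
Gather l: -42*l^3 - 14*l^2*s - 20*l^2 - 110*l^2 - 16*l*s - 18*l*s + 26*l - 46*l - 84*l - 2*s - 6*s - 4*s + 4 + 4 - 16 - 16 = -42*l^3 + l^2*(-14*s - 130) + l*(-34*s - 104) - 12*s - 24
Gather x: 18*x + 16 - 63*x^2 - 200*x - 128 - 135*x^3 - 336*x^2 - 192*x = -135*x^3 - 399*x^2 - 374*x - 112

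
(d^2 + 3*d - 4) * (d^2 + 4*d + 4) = d^4 + 7*d^3 + 12*d^2 - 4*d - 16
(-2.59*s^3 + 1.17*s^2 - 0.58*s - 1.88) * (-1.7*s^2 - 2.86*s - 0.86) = 4.403*s^5 + 5.4184*s^4 - 0.1328*s^3 + 3.8486*s^2 + 5.8756*s + 1.6168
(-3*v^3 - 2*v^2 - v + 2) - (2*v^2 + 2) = -3*v^3 - 4*v^2 - v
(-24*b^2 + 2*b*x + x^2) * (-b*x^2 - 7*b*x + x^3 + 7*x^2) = 24*b^3*x^2 + 168*b^3*x - 26*b^2*x^3 - 182*b^2*x^2 + b*x^4 + 7*b*x^3 + x^5 + 7*x^4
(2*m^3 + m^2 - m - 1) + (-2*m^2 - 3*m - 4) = 2*m^3 - m^2 - 4*m - 5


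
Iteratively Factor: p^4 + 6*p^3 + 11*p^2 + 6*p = (p + 2)*(p^3 + 4*p^2 + 3*p) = (p + 2)*(p + 3)*(p^2 + p) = p*(p + 2)*(p + 3)*(p + 1)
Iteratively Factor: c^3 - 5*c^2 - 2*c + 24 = (c + 2)*(c^2 - 7*c + 12) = (c - 4)*(c + 2)*(c - 3)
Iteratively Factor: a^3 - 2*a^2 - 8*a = (a + 2)*(a^2 - 4*a) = a*(a + 2)*(a - 4)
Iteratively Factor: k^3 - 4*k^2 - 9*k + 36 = (k + 3)*(k^2 - 7*k + 12) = (k - 4)*(k + 3)*(k - 3)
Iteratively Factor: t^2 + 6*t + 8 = (t + 4)*(t + 2)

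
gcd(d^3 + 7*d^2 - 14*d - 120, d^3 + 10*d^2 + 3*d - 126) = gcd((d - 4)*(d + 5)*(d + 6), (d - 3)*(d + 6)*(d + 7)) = d + 6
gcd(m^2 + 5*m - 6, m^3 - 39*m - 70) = 1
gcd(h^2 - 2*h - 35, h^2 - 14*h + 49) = h - 7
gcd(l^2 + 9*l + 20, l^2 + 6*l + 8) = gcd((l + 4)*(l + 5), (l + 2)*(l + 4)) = l + 4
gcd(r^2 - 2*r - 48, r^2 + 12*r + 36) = r + 6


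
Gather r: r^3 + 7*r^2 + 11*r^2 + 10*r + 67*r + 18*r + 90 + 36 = r^3 + 18*r^2 + 95*r + 126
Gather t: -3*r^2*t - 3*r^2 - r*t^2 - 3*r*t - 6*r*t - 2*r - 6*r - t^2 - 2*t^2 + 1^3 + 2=-3*r^2 - 8*r + t^2*(-r - 3) + t*(-3*r^2 - 9*r) + 3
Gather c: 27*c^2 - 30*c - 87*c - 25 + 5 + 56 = 27*c^2 - 117*c + 36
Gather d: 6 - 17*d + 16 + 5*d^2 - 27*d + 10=5*d^2 - 44*d + 32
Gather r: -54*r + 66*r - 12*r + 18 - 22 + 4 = 0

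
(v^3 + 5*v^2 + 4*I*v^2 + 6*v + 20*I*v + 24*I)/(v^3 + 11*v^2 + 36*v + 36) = (v + 4*I)/(v + 6)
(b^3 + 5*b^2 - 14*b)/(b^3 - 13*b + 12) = b*(b^2 + 5*b - 14)/(b^3 - 13*b + 12)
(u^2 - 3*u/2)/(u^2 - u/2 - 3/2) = u/(u + 1)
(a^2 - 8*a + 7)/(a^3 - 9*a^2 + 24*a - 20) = (a^2 - 8*a + 7)/(a^3 - 9*a^2 + 24*a - 20)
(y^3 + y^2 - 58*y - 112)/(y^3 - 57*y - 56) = (y + 2)/(y + 1)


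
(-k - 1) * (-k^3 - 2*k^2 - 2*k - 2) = k^4 + 3*k^3 + 4*k^2 + 4*k + 2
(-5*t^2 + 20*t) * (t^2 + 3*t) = -5*t^4 + 5*t^3 + 60*t^2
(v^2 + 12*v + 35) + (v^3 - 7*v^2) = v^3 - 6*v^2 + 12*v + 35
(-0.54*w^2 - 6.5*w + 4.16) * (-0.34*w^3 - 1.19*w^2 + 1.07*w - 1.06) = 0.1836*w^5 + 2.8526*w^4 + 5.7428*w^3 - 11.333*w^2 + 11.3412*w - 4.4096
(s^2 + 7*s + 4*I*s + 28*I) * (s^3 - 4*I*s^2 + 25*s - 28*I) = s^5 + 7*s^4 + 41*s^3 + 287*s^2 + 72*I*s^2 + 112*s + 504*I*s + 784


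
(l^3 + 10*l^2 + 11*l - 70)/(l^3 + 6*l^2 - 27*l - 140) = (l^2 + 3*l - 10)/(l^2 - l - 20)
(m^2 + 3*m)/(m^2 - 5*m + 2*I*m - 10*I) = m*(m + 3)/(m^2 + m*(-5 + 2*I) - 10*I)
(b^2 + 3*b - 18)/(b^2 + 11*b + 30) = (b - 3)/(b + 5)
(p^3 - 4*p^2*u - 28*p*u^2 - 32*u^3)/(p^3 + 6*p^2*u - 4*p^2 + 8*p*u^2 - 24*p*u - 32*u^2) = (p^2 - 6*p*u - 16*u^2)/(p^2 + 4*p*u - 4*p - 16*u)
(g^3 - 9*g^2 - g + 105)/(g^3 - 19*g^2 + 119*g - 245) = (g + 3)/(g - 7)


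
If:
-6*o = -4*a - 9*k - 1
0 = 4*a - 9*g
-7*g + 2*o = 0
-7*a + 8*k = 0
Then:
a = -24/61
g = -32/183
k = -21/61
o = -112/183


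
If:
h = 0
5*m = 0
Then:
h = 0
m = 0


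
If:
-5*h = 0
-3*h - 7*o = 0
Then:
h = 0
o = 0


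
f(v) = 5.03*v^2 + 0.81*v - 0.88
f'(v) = 10.06*v + 0.81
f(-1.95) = 16.67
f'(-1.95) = -18.81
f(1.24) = 7.86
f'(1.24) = 13.28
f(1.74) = 15.76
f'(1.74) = 18.31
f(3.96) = 81.21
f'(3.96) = 40.65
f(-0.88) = 2.30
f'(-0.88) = -8.04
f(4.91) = 124.36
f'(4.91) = 50.20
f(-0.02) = -0.89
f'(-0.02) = 0.61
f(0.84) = 3.35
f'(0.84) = 9.26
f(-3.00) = 41.96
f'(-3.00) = -29.37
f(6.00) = 185.06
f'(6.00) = 61.17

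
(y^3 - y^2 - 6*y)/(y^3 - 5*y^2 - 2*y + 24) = y/(y - 4)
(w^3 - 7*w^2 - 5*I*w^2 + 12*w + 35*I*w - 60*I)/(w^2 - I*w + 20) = (w^2 - 7*w + 12)/(w + 4*I)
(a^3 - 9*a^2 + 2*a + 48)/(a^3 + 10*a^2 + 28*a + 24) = (a^2 - 11*a + 24)/(a^2 + 8*a + 12)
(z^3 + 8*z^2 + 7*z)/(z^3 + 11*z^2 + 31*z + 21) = z/(z + 3)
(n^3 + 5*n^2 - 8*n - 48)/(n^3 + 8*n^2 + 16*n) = (n - 3)/n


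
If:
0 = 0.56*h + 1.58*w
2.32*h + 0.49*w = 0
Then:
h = 0.00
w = 0.00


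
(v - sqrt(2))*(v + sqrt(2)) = v^2 - 2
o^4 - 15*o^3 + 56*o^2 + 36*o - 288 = (o - 8)*(o - 6)*(o - 3)*(o + 2)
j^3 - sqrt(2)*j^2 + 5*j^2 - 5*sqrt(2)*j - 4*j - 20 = (j + 5)*(j - 2*sqrt(2))*(j + sqrt(2))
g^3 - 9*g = g*(g - 3)*(g + 3)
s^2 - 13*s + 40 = (s - 8)*(s - 5)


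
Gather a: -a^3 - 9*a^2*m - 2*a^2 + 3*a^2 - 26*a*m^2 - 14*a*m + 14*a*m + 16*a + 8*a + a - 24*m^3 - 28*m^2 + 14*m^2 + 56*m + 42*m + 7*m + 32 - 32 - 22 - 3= -a^3 + a^2*(1 - 9*m) + a*(25 - 26*m^2) - 24*m^3 - 14*m^2 + 105*m - 25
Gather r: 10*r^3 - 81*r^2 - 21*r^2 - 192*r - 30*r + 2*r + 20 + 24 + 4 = 10*r^3 - 102*r^2 - 220*r + 48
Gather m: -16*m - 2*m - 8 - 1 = -18*m - 9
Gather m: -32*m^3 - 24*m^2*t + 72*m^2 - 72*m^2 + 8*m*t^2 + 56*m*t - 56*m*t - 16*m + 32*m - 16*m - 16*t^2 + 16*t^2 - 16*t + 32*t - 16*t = -32*m^3 - 24*m^2*t + 8*m*t^2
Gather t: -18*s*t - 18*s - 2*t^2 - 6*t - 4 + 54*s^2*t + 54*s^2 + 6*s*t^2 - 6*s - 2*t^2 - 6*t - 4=54*s^2 - 24*s + t^2*(6*s - 4) + t*(54*s^2 - 18*s - 12) - 8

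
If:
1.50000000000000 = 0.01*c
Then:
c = 150.00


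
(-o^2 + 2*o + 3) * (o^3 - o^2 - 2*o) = -o^5 + 3*o^4 + 3*o^3 - 7*o^2 - 6*o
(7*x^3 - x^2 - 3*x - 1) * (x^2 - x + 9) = 7*x^5 - 8*x^4 + 61*x^3 - 7*x^2 - 26*x - 9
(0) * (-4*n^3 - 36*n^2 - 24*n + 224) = 0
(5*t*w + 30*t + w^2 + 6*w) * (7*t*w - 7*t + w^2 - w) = 35*t^2*w^2 + 175*t^2*w - 210*t^2 + 12*t*w^3 + 60*t*w^2 - 72*t*w + w^4 + 5*w^3 - 6*w^2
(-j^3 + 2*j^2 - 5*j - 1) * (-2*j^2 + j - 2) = 2*j^5 - 5*j^4 + 14*j^3 - 7*j^2 + 9*j + 2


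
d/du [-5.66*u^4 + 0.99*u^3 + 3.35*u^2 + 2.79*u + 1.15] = -22.64*u^3 + 2.97*u^2 + 6.7*u + 2.79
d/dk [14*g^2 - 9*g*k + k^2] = -9*g + 2*k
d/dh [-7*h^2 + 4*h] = 4 - 14*h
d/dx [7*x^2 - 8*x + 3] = 14*x - 8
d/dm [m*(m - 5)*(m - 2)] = 3*m^2 - 14*m + 10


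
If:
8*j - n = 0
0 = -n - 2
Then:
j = -1/4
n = -2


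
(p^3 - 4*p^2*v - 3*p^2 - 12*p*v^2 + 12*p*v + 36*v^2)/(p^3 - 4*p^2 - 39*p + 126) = (p^2 - 4*p*v - 12*v^2)/(p^2 - p - 42)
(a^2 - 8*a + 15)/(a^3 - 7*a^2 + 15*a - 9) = (a - 5)/(a^2 - 4*a + 3)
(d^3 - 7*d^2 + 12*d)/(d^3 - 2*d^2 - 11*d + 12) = d*(d - 3)/(d^2 + 2*d - 3)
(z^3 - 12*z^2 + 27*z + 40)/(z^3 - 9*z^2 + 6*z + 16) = (z - 5)/(z - 2)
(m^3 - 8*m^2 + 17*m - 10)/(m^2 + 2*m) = (m^3 - 8*m^2 + 17*m - 10)/(m*(m + 2))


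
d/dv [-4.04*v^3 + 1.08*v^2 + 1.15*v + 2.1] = -12.12*v^2 + 2.16*v + 1.15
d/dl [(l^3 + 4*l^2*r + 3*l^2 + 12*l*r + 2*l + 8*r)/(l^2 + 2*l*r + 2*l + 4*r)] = (l^2 + 4*l*r + 8*r^2 - 2*r)/(l^2 + 4*l*r + 4*r^2)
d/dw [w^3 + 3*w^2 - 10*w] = 3*w^2 + 6*w - 10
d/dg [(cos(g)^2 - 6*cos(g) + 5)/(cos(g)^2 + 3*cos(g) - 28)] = 3*(-3*cos(g)^2 + 22*cos(g) - 51)*sin(g)/((cos(g) - 4)^2*(cos(g) + 7)^2)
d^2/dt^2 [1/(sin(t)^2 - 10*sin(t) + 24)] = 2*(-2*sin(t)^4 + 15*sin(t)^3 + sin(t)^2 - 150*sin(t) + 76)/(sin(t)^2 - 10*sin(t) + 24)^3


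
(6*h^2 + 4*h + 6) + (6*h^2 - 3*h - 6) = 12*h^2 + h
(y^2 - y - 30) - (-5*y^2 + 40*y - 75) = 6*y^2 - 41*y + 45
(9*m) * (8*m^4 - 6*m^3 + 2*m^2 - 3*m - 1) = 72*m^5 - 54*m^4 + 18*m^3 - 27*m^2 - 9*m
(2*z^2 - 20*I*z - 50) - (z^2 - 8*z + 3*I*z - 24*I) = z^2 + 8*z - 23*I*z - 50 + 24*I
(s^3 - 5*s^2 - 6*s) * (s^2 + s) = s^5 - 4*s^4 - 11*s^3 - 6*s^2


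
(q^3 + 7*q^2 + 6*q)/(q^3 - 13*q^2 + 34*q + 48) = q*(q + 6)/(q^2 - 14*q + 48)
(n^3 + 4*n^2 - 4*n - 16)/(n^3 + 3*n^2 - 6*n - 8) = (n + 2)/(n + 1)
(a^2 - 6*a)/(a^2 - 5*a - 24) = a*(6 - a)/(-a^2 + 5*a + 24)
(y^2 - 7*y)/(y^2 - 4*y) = (y - 7)/(y - 4)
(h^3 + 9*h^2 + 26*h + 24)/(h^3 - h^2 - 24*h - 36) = (h + 4)/(h - 6)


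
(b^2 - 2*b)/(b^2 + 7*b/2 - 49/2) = 2*b*(b - 2)/(2*b^2 + 7*b - 49)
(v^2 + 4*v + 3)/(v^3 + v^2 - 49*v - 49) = (v + 3)/(v^2 - 49)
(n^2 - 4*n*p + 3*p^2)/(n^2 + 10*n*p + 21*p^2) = (n^2 - 4*n*p + 3*p^2)/(n^2 + 10*n*p + 21*p^2)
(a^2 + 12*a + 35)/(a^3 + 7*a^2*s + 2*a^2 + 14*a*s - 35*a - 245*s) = (a + 5)/(a^2 + 7*a*s - 5*a - 35*s)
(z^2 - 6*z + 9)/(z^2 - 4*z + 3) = (z - 3)/(z - 1)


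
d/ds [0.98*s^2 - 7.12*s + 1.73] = 1.96*s - 7.12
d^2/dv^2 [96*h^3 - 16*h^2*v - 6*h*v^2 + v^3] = -12*h + 6*v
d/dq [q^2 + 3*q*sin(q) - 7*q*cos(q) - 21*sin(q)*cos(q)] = 7*q*sin(q) + 3*q*cos(q) + 2*q + 3*sin(q) - 7*cos(q) - 21*cos(2*q)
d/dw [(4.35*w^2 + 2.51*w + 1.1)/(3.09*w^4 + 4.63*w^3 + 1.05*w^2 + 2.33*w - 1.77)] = (-26.883*w^5 - 43.4082*w^4 - 36.8386*w^3 - 7.779*w^2 - 17.709*w - 7.0057)/(9.5481*w^8 + 28.6134*w^7 + 27.9259*w^6 + 24.1224*w^5 + 11.7397*w^4 - 11.4972*w^3 + 1.7119*w^2 - 8.2482*w + 3.1329)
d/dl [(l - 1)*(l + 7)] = 2*l + 6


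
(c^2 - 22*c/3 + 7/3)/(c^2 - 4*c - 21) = (c - 1/3)/(c + 3)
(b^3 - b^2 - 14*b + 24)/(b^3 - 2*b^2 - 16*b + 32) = (b - 3)/(b - 4)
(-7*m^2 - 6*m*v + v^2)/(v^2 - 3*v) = (-7*m^2 - 6*m*v + v^2)/(v*(v - 3))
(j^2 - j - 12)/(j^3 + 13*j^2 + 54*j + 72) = (j - 4)/(j^2 + 10*j + 24)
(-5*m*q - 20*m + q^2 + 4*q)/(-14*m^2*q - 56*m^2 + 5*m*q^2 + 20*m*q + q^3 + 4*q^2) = (-5*m + q)/(-14*m^2 + 5*m*q + q^2)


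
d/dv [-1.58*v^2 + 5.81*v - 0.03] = 5.81 - 3.16*v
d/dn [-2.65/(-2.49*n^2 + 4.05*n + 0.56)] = (10.7325 - 13.197*n)/(-2.49*n^2 + 4.05*n + 0.56)^2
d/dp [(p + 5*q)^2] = 2*p + 10*q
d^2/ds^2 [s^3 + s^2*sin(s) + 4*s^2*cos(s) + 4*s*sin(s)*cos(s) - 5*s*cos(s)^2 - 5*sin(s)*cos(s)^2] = -s^2*sin(s) - 4*s^2*cos(s) - 16*s*sin(s) - 8*s*sin(2*s) + 4*s*cos(s) + 10*s*cos(2*s) + 6*s + 13*sin(s)/4 + 10*sin(2*s) + 45*sin(3*s)/4 + 8*cos(s) + 8*cos(2*s)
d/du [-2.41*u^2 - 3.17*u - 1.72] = -4.82*u - 3.17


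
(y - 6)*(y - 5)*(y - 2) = y^3 - 13*y^2 + 52*y - 60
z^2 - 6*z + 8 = (z - 4)*(z - 2)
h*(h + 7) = h^2 + 7*h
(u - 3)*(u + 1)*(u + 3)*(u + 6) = u^4 + 7*u^3 - 3*u^2 - 63*u - 54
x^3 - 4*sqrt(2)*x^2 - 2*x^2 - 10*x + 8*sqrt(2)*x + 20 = (x - 2)*(x - 5*sqrt(2))*(x + sqrt(2))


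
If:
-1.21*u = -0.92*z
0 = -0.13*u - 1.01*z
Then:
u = 0.00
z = 0.00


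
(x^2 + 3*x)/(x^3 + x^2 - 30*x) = (x + 3)/(x^2 + x - 30)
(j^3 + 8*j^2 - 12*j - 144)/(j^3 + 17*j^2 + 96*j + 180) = (j - 4)/(j + 5)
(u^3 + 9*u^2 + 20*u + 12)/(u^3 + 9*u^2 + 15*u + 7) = (u^2 + 8*u + 12)/(u^2 + 8*u + 7)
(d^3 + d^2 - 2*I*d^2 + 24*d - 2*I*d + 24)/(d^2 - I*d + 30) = (d^2 + d*(1 + 4*I) + 4*I)/(d + 5*I)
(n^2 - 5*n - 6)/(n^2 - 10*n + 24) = (n + 1)/(n - 4)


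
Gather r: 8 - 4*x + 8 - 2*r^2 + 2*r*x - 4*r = -2*r^2 + r*(2*x - 4) - 4*x + 16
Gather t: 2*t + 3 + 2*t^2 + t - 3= 2*t^2 + 3*t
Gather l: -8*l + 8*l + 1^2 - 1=0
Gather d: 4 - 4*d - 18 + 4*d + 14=0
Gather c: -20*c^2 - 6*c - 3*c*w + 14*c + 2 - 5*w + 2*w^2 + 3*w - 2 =-20*c^2 + c*(8 - 3*w) + 2*w^2 - 2*w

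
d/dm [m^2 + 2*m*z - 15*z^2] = 2*m + 2*z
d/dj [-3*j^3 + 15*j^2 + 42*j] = -9*j^2 + 30*j + 42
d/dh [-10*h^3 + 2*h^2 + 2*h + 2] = -30*h^2 + 4*h + 2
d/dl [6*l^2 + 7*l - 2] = 12*l + 7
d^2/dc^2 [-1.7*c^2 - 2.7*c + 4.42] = -3.40000000000000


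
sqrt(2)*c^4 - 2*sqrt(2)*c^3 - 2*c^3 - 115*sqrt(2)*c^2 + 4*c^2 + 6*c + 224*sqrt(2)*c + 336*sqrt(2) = (c - 3)*(c - 8*sqrt(2))*(c + 7*sqrt(2))*(sqrt(2)*c + sqrt(2))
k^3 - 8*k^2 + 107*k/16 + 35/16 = (k - 7)*(k - 5/4)*(k + 1/4)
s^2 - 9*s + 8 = (s - 8)*(s - 1)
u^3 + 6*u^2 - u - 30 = (u - 2)*(u + 3)*(u + 5)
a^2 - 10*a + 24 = (a - 6)*(a - 4)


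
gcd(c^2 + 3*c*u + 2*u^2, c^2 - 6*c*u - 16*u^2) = c + 2*u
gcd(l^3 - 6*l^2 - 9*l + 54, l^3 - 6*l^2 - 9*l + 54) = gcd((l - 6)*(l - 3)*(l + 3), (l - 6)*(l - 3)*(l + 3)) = l^3 - 6*l^2 - 9*l + 54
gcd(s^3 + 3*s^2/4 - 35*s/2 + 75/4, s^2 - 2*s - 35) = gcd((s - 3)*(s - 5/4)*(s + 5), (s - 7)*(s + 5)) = s + 5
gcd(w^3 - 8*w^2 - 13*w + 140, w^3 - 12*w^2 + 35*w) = w^2 - 12*w + 35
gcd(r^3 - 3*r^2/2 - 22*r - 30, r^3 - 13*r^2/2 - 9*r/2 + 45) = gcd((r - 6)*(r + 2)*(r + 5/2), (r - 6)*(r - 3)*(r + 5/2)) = r^2 - 7*r/2 - 15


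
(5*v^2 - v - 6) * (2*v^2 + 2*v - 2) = 10*v^4 + 8*v^3 - 24*v^2 - 10*v + 12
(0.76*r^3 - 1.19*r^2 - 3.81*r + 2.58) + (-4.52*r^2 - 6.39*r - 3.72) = 0.76*r^3 - 5.71*r^2 - 10.2*r - 1.14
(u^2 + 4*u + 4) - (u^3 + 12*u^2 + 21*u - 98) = -u^3 - 11*u^2 - 17*u + 102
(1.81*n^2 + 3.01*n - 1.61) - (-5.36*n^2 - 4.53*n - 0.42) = 7.17*n^2 + 7.54*n - 1.19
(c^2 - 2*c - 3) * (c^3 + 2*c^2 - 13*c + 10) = c^5 - 20*c^3 + 30*c^2 + 19*c - 30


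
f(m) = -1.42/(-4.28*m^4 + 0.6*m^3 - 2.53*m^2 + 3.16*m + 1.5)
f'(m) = -1.42*(17.12*m^3 - 1.8*m^2 + 5.06*m - 3.16)/(-4.28*m^4 + 0.6*m^3 - 2.53*m^2 + 3.16*m + 1.5)^2 = (-24.3104*m^3 + 2.556*m^2 - 7.1852*m + 4.4872)/(-4.28*m^4 + 0.6*m^3 - 2.53*m^2 + 3.16*m + 1.5)^2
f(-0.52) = 1.16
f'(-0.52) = 8.22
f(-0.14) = -1.41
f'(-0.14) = 5.56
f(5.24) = 0.00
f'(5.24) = -0.00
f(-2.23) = 0.01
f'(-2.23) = 0.02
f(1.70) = 0.04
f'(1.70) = -0.11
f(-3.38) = 0.00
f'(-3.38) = 0.00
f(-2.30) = 0.01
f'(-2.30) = 0.02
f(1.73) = 0.04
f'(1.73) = -0.10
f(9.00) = 0.00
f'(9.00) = -0.00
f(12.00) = 0.00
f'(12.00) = -0.00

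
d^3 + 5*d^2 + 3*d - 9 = (d - 1)*(d + 3)^2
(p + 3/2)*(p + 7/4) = p^2 + 13*p/4 + 21/8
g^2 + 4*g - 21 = (g - 3)*(g + 7)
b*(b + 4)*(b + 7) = b^3 + 11*b^2 + 28*b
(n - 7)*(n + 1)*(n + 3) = n^3 - 3*n^2 - 25*n - 21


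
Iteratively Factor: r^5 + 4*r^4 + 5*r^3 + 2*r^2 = (r + 2)*(r^4 + 2*r^3 + r^2) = (r + 1)*(r + 2)*(r^3 + r^2) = r*(r + 1)*(r + 2)*(r^2 + r) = r^2*(r + 1)*(r + 2)*(r + 1)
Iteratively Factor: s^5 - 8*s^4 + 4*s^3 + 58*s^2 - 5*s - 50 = (s + 2)*(s^4 - 10*s^3 + 24*s^2 + 10*s - 25) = (s - 5)*(s + 2)*(s^3 - 5*s^2 - s + 5) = (s - 5)*(s - 1)*(s + 2)*(s^2 - 4*s - 5) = (s - 5)*(s - 1)*(s + 1)*(s + 2)*(s - 5)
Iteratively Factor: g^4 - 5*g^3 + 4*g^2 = (g - 1)*(g^3 - 4*g^2) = g*(g - 1)*(g^2 - 4*g) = g^2*(g - 1)*(g - 4)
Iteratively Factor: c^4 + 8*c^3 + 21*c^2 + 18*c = (c + 3)*(c^3 + 5*c^2 + 6*c) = (c + 3)^2*(c^2 + 2*c) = (c + 2)*(c + 3)^2*(c)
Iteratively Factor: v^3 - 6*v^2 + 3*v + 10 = (v - 5)*(v^2 - v - 2) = (v - 5)*(v - 2)*(v + 1)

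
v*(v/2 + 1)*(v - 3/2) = v^3/2 + v^2/4 - 3*v/2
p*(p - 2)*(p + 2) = p^3 - 4*p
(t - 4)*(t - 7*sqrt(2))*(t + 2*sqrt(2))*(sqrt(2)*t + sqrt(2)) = sqrt(2)*t^4 - 10*t^3 - 3*sqrt(2)*t^3 - 32*sqrt(2)*t^2 + 30*t^2 + 40*t + 84*sqrt(2)*t + 112*sqrt(2)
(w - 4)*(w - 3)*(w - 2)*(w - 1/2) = w^4 - 19*w^3/2 + 61*w^2/2 - 37*w + 12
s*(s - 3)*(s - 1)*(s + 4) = s^4 - 13*s^2 + 12*s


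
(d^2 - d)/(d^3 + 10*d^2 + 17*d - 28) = d/(d^2 + 11*d + 28)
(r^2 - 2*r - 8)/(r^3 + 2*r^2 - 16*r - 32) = 1/(r + 4)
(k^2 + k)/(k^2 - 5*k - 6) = k/(k - 6)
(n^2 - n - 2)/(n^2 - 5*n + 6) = (n + 1)/(n - 3)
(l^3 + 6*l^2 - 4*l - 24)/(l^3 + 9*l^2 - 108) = (l^2 - 4)/(l^2 + 3*l - 18)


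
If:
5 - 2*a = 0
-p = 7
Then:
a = 5/2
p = -7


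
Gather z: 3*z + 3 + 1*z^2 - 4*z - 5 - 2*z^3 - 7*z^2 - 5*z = -2*z^3 - 6*z^2 - 6*z - 2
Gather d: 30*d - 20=30*d - 20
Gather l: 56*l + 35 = 56*l + 35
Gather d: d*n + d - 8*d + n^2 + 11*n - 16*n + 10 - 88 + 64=d*(n - 7) + n^2 - 5*n - 14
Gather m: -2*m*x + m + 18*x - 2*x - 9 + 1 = m*(1 - 2*x) + 16*x - 8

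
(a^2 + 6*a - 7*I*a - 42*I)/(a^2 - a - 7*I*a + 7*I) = (a + 6)/(a - 1)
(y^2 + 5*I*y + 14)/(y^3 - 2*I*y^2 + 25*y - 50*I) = (y + 7*I)/(y^2 + 25)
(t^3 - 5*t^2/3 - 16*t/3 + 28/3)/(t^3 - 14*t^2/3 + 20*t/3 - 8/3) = (3*t + 7)/(3*t - 2)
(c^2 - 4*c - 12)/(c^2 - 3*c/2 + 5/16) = 16*(c^2 - 4*c - 12)/(16*c^2 - 24*c + 5)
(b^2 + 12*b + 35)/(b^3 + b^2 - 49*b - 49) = (b + 5)/(b^2 - 6*b - 7)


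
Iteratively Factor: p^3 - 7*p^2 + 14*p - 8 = (p - 2)*(p^2 - 5*p + 4) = (p - 2)*(p - 1)*(p - 4)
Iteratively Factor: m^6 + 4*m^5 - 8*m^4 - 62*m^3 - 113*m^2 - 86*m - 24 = (m + 1)*(m^5 + 3*m^4 - 11*m^3 - 51*m^2 - 62*m - 24) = (m - 4)*(m + 1)*(m^4 + 7*m^3 + 17*m^2 + 17*m + 6) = (m - 4)*(m + 1)*(m + 2)*(m^3 + 5*m^2 + 7*m + 3) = (m - 4)*(m + 1)^2*(m + 2)*(m^2 + 4*m + 3) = (m - 4)*(m + 1)^2*(m + 2)*(m + 3)*(m + 1)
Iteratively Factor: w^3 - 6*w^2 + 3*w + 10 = (w - 2)*(w^2 - 4*w - 5) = (w - 2)*(w + 1)*(w - 5)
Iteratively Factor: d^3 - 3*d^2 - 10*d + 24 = (d + 3)*(d^2 - 6*d + 8) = (d - 2)*(d + 3)*(d - 4)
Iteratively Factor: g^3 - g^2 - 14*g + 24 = (g + 4)*(g^2 - 5*g + 6) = (g - 2)*(g + 4)*(g - 3)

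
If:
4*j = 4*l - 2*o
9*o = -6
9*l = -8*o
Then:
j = 25/27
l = 16/27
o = -2/3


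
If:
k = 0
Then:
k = 0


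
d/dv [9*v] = 9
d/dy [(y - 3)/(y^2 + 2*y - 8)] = (y^2 + 2*y - 2*(y - 3)*(y + 1) - 8)/(y^2 + 2*y - 8)^2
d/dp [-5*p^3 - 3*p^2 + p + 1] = -15*p^2 - 6*p + 1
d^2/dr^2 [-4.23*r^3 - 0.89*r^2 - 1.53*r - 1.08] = -25.38*r - 1.78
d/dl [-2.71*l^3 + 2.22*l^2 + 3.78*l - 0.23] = -8.13*l^2 + 4.44*l + 3.78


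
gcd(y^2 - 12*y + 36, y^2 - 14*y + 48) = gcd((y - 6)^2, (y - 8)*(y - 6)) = y - 6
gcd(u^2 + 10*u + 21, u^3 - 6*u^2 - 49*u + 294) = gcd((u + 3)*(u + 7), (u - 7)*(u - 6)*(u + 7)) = u + 7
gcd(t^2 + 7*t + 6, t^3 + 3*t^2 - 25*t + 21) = 1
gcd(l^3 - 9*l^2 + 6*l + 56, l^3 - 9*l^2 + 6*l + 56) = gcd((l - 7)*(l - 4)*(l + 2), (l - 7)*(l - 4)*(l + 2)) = l^3 - 9*l^2 + 6*l + 56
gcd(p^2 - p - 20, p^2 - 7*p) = 1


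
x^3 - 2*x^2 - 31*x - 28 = (x - 7)*(x + 1)*(x + 4)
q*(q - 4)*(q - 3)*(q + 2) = q^4 - 5*q^3 - 2*q^2 + 24*q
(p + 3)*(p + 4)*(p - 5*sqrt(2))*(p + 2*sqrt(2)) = p^4 - 3*sqrt(2)*p^3 + 7*p^3 - 21*sqrt(2)*p^2 - 8*p^2 - 140*p - 36*sqrt(2)*p - 240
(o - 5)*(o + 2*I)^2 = o^3 - 5*o^2 + 4*I*o^2 - 4*o - 20*I*o + 20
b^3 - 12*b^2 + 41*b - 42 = (b - 7)*(b - 3)*(b - 2)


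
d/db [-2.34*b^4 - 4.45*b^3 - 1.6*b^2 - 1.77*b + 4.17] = -9.36*b^3 - 13.35*b^2 - 3.2*b - 1.77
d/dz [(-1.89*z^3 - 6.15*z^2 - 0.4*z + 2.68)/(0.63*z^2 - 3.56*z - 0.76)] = (-1.1907*z^4 + 13.4568*z^3 + 26.4552*z^2 + 5.9712*z + 9.8448)/(0.3969*z^4 - 4.4856*z^3 + 11.716*z^2 + 5.4112*z + 0.5776)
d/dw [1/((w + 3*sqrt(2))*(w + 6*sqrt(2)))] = (-2*w - 9*sqrt(2))/(w^4 + 18*sqrt(2)*w^3 + 234*w^2 + 648*sqrt(2)*w + 1296)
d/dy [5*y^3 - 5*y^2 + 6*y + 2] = 15*y^2 - 10*y + 6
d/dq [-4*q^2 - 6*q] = -8*q - 6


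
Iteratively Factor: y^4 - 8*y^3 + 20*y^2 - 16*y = (y - 4)*(y^3 - 4*y^2 + 4*y) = (y - 4)*(y - 2)*(y^2 - 2*y) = y*(y - 4)*(y - 2)*(y - 2)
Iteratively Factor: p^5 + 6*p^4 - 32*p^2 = (p)*(p^4 + 6*p^3 - 32*p) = p*(p + 4)*(p^3 + 2*p^2 - 8*p) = p*(p + 4)^2*(p^2 - 2*p) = p^2*(p + 4)^2*(p - 2)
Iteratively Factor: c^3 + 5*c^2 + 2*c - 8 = (c + 4)*(c^2 + c - 2) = (c - 1)*(c + 4)*(c + 2)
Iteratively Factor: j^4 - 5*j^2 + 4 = (j - 2)*(j^3 + 2*j^2 - j - 2) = (j - 2)*(j + 2)*(j^2 - 1) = (j - 2)*(j + 1)*(j + 2)*(j - 1)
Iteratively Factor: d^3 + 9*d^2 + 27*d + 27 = (d + 3)*(d^2 + 6*d + 9) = (d + 3)^2*(d + 3)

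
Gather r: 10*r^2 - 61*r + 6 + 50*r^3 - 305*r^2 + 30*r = 50*r^3 - 295*r^2 - 31*r + 6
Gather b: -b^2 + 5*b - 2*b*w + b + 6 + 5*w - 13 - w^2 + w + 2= -b^2 + b*(6 - 2*w) - w^2 + 6*w - 5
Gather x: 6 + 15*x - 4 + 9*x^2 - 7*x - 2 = 9*x^2 + 8*x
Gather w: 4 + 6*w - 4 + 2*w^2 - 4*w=2*w^2 + 2*w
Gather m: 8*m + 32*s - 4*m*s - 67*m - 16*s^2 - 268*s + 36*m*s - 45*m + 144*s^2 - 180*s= m*(32*s - 104) + 128*s^2 - 416*s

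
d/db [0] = 0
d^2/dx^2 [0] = 0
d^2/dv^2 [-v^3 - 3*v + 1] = -6*v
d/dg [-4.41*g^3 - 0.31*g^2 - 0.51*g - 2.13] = -13.23*g^2 - 0.62*g - 0.51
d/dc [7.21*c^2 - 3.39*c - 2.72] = 14.42*c - 3.39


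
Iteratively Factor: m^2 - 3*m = (m)*(m - 3)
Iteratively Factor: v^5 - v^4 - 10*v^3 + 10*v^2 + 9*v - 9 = (v + 1)*(v^4 - 2*v^3 - 8*v^2 + 18*v - 9) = (v - 1)*(v + 1)*(v^3 - v^2 - 9*v + 9) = (v - 1)^2*(v + 1)*(v^2 - 9) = (v - 3)*(v - 1)^2*(v + 1)*(v + 3)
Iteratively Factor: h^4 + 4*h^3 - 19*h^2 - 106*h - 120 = (h + 2)*(h^3 + 2*h^2 - 23*h - 60) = (h + 2)*(h + 3)*(h^2 - h - 20) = (h - 5)*(h + 2)*(h + 3)*(h + 4)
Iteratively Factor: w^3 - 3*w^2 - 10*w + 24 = (w - 4)*(w^2 + w - 6) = (w - 4)*(w - 2)*(w + 3)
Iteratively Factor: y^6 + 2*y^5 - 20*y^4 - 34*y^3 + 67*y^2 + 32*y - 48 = (y - 4)*(y^5 + 6*y^4 + 4*y^3 - 18*y^2 - 5*y + 12) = (y - 4)*(y - 1)*(y^4 + 7*y^3 + 11*y^2 - 7*y - 12) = (y - 4)*(y - 1)^2*(y^3 + 8*y^2 + 19*y + 12) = (y - 4)*(y - 1)^2*(y + 1)*(y^2 + 7*y + 12) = (y - 4)*(y - 1)^2*(y + 1)*(y + 3)*(y + 4)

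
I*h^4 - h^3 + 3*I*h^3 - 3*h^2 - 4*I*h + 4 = (h + 2)^2*(h + I)*(I*h - I)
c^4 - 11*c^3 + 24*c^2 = c^2*(c - 8)*(c - 3)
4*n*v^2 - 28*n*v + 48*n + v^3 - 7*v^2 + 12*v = (4*n + v)*(v - 4)*(v - 3)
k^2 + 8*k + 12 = (k + 2)*(k + 6)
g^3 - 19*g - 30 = (g - 5)*(g + 2)*(g + 3)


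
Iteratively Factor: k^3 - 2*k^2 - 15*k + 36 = (k - 3)*(k^2 + k - 12) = (k - 3)*(k + 4)*(k - 3)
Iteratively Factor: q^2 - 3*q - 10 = (q + 2)*(q - 5)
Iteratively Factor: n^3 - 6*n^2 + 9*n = (n - 3)*(n^2 - 3*n) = (n - 3)^2*(n)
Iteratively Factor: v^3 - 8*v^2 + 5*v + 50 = (v - 5)*(v^2 - 3*v - 10) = (v - 5)^2*(v + 2)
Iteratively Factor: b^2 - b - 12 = (b - 4)*(b + 3)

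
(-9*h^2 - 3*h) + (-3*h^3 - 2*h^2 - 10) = -3*h^3 - 11*h^2 - 3*h - 10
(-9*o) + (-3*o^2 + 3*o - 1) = -3*o^2 - 6*o - 1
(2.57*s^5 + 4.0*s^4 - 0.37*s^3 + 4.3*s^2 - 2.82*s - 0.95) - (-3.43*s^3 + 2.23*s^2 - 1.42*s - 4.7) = 2.57*s^5 + 4.0*s^4 + 3.06*s^3 + 2.07*s^2 - 1.4*s + 3.75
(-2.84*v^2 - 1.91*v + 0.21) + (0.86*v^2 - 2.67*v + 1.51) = -1.98*v^2 - 4.58*v + 1.72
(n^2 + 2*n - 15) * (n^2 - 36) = n^4 + 2*n^3 - 51*n^2 - 72*n + 540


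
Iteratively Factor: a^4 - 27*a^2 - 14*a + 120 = (a + 3)*(a^3 - 3*a^2 - 18*a + 40) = (a - 5)*(a + 3)*(a^2 + 2*a - 8) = (a - 5)*(a + 3)*(a + 4)*(a - 2)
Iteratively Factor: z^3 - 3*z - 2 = (z - 2)*(z^2 + 2*z + 1) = (z - 2)*(z + 1)*(z + 1)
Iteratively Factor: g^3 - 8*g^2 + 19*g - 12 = (g - 4)*(g^2 - 4*g + 3) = (g - 4)*(g - 3)*(g - 1)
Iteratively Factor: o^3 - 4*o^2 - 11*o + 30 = (o - 2)*(o^2 - 2*o - 15) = (o - 5)*(o - 2)*(o + 3)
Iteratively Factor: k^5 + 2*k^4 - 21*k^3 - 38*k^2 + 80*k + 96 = (k - 4)*(k^4 + 6*k^3 + 3*k^2 - 26*k - 24) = (k - 4)*(k - 2)*(k^3 + 8*k^2 + 19*k + 12) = (k - 4)*(k - 2)*(k + 3)*(k^2 + 5*k + 4) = (k - 4)*(k - 2)*(k + 1)*(k + 3)*(k + 4)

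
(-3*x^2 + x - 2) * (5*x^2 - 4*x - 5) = -15*x^4 + 17*x^3 + x^2 + 3*x + 10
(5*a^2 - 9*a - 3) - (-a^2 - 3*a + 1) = 6*a^2 - 6*a - 4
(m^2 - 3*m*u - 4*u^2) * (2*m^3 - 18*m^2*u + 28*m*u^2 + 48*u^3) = 2*m^5 - 24*m^4*u + 74*m^3*u^2 + 36*m^2*u^3 - 256*m*u^4 - 192*u^5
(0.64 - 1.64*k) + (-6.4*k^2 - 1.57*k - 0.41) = -6.4*k^2 - 3.21*k + 0.23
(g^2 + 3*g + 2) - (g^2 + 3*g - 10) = 12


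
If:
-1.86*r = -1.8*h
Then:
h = 1.03333333333333*r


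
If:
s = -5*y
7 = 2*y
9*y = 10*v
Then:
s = -35/2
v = 63/20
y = 7/2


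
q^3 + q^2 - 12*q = q*(q - 3)*(q + 4)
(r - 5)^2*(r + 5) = r^3 - 5*r^2 - 25*r + 125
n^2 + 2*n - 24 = (n - 4)*(n + 6)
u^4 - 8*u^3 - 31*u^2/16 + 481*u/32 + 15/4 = (u - 8)*(u - 3/2)*(u + 1/4)*(u + 5/4)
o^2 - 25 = (o - 5)*(o + 5)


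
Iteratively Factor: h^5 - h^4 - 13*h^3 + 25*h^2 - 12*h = (h - 1)*(h^4 - 13*h^2 + 12*h) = (h - 3)*(h - 1)*(h^3 + 3*h^2 - 4*h) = h*(h - 3)*(h - 1)*(h^2 + 3*h - 4) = h*(h - 3)*(h - 1)^2*(h + 4)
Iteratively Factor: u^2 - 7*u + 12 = (u - 3)*(u - 4)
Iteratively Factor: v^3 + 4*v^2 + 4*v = (v + 2)*(v^2 + 2*v) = (v + 2)^2*(v)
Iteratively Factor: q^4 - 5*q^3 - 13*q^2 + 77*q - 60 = (q + 4)*(q^3 - 9*q^2 + 23*q - 15) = (q - 3)*(q + 4)*(q^2 - 6*q + 5) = (q - 3)*(q - 1)*(q + 4)*(q - 5)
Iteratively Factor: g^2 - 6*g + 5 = (g - 5)*(g - 1)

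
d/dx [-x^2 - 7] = -2*x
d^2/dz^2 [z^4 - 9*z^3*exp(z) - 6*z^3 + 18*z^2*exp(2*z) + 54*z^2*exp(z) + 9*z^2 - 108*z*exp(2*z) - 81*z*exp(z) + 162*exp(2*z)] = -9*z^3*exp(z) + 72*z^2*exp(2*z) + 12*z^2 - 288*z*exp(2*z) + 81*z*exp(z) - 36*z + 252*exp(2*z) - 54*exp(z) + 18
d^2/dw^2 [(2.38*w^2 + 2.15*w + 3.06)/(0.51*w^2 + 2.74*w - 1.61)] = (-5.533194*w^3 + 16.500744*w^2 + 36.248454*w + 82.27906)/(0.132651*w^6 + 2.138022*w^5 + 10.230345*w^4 + 7.07194*w^3 - 32.295795*w^2 + 21.307062*w - 4.173281)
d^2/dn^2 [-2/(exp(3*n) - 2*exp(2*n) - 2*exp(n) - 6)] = 2*(2*(-3*exp(2*n) + 4*exp(n) + 2)^2*exp(n) + (9*exp(2*n) - 8*exp(n) - 2)*(-exp(3*n) + 2*exp(2*n) + 2*exp(n) + 6))*exp(n)/(-exp(3*n) + 2*exp(2*n) + 2*exp(n) + 6)^3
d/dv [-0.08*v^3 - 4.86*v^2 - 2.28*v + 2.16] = -0.24*v^2 - 9.72*v - 2.28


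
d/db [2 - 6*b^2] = -12*b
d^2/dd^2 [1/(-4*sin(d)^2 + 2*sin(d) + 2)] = (16*sin(d)^3 + 10*sin(d)^2 - 5*sin(d) + 6)/(2*(sin(d) - 1)^2*(2*sin(d) + 1)^3)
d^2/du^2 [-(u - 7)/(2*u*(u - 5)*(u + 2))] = (-3*u^5 + 51*u^4 - 187*u^3 - 21*u^2 + 630*u + 700)/(u^3*(u^6 - 9*u^5 - 3*u^4 + 153*u^3 + 30*u^2 - 900*u - 1000))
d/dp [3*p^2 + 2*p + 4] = 6*p + 2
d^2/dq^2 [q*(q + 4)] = 2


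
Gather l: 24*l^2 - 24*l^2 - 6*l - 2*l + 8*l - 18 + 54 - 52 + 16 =0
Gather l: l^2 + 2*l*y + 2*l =l^2 + l*(2*y + 2)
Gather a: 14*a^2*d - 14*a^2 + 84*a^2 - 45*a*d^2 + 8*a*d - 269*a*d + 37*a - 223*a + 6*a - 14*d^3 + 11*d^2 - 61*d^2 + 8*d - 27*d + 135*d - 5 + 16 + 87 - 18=a^2*(14*d + 70) + a*(-45*d^2 - 261*d - 180) - 14*d^3 - 50*d^2 + 116*d + 80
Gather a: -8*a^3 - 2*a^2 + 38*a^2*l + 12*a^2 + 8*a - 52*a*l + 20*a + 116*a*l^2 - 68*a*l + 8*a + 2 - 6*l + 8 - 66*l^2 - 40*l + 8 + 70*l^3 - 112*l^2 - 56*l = -8*a^3 + a^2*(38*l + 10) + a*(116*l^2 - 120*l + 36) + 70*l^3 - 178*l^2 - 102*l + 18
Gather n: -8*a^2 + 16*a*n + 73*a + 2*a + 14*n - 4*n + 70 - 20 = -8*a^2 + 75*a + n*(16*a + 10) + 50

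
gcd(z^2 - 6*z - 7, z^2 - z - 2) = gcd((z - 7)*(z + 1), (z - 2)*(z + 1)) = z + 1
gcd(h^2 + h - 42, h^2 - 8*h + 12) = h - 6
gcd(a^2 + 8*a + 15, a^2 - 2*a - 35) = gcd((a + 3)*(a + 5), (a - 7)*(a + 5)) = a + 5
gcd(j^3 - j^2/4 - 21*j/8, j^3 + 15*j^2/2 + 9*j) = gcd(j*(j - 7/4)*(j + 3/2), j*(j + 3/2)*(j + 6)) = j^2 + 3*j/2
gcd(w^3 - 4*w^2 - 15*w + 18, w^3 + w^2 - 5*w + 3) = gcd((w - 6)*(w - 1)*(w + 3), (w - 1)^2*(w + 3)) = w^2 + 2*w - 3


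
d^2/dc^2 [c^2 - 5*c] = 2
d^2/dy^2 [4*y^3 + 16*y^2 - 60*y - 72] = 24*y + 32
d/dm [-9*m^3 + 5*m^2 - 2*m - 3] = -27*m^2 + 10*m - 2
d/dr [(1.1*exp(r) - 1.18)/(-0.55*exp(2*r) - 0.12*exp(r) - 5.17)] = (0.605*exp(2*r) - 1.298*exp(r) - 5.8286)*exp(r)/(0.3025*exp(4*r) + 0.132*exp(3*r) + 5.7014*exp(2*r) + 1.2408*exp(r) + 26.7289)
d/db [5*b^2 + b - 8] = 10*b + 1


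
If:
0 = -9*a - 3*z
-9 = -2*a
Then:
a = 9/2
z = -27/2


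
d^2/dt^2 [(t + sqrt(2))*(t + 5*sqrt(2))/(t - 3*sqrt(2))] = 128/(t^3 - 9*sqrt(2)*t^2 + 54*t - 54*sqrt(2))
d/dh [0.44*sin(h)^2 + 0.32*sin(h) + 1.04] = (0.88*sin(h) + 0.32)*cos(h)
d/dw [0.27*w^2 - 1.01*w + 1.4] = 0.54*w - 1.01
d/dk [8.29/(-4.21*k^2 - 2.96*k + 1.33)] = (69.8018*k + 24.5384)/(4.21*k^2 + 2.96*k - 1.33)^2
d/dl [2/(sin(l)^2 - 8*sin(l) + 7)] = 4*(4 - sin(l))*cos(l)/(sin(l)^2 - 8*sin(l) + 7)^2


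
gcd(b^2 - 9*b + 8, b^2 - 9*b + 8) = b^2 - 9*b + 8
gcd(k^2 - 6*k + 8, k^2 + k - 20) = k - 4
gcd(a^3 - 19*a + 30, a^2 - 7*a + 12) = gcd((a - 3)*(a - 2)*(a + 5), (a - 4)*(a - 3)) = a - 3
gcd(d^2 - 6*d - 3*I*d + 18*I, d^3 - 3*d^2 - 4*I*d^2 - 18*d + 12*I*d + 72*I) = d - 6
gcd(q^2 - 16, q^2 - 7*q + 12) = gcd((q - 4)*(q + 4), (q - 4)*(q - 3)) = q - 4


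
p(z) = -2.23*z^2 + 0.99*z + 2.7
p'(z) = 0.99 - 4.46*z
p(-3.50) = -28.08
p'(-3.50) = 16.60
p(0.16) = 2.80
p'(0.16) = 0.28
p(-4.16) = -40.01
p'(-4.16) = 19.54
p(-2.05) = -8.70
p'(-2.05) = 10.13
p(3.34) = -18.87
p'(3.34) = -13.91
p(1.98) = -4.08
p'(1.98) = -7.84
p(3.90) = -27.36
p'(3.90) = -16.40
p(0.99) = 1.49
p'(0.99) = -3.43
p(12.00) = -306.54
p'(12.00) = -52.53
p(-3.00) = -20.34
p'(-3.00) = 14.37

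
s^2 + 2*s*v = s*(s + 2*v)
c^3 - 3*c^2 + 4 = (c - 2)^2*(c + 1)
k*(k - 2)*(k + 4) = k^3 + 2*k^2 - 8*k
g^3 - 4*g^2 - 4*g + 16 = (g - 4)*(g - 2)*(g + 2)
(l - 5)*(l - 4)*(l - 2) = l^3 - 11*l^2 + 38*l - 40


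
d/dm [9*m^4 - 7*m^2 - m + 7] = 36*m^3 - 14*m - 1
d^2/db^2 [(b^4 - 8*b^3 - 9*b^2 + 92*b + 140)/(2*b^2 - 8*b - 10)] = (b^3 + 3*b^2 + 3*b - 7)/(b^3 + 3*b^2 + 3*b + 1)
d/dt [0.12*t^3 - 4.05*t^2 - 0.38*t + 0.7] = 0.36*t^2 - 8.1*t - 0.38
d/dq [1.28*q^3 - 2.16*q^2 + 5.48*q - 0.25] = 3.84*q^2 - 4.32*q + 5.48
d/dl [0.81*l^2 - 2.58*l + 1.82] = 1.62*l - 2.58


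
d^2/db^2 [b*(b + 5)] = 2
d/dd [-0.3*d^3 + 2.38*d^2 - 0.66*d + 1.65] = -0.9*d^2 + 4.76*d - 0.66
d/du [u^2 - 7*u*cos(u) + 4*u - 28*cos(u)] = 7*u*sin(u) + 2*u + 28*sin(u) - 7*cos(u) + 4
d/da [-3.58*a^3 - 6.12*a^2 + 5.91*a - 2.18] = -10.74*a^2 - 12.24*a + 5.91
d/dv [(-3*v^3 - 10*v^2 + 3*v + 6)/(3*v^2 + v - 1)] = (-9*v^4 - 6*v^3 - 10*v^2 - 16*v - 9)/(9*v^4 + 6*v^3 - 5*v^2 - 2*v + 1)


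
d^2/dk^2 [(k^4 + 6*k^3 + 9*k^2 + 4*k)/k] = 6*k + 12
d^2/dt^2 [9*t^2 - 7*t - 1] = 18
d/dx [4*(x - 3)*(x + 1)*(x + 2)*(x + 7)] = 16*x^3 + 84*x^2 - 56*x - 220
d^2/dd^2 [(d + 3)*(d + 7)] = 2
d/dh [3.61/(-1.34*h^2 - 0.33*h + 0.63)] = (9.6748*h + 1.1913)/(1.34*h^2 + 0.33*h - 0.63)^2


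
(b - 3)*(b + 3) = b^2 - 9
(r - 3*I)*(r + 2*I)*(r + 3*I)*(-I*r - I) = -I*r^4 + 2*r^3 - I*r^3 + 2*r^2 - 9*I*r^2 + 18*r - 9*I*r + 18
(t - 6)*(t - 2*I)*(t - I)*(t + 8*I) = t^4 - 6*t^3 + 5*I*t^3 + 22*t^2 - 30*I*t^2 - 132*t - 16*I*t + 96*I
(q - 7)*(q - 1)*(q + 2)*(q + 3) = q^4 - 3*q^3 - 27*q^2 - 13*q + 42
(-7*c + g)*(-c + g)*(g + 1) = 7*c^2*g + 7*c^2 - 8*c*g^2 - 8*c*g + g^3 + g^2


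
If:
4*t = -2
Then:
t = -1/2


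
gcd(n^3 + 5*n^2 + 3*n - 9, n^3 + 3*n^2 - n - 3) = n^2 + 2*n - 3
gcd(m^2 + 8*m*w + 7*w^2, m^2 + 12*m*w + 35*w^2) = m + 7*w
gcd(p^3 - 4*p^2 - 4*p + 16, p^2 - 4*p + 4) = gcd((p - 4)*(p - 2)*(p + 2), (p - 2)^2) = p - 2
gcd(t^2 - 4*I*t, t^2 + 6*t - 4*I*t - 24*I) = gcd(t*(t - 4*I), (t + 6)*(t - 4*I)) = t - 4*I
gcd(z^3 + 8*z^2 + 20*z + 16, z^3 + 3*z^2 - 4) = z^2 + 4*z + 4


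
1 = 1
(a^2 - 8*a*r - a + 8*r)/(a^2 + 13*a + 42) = (a^2 - 8*a*r - a + 8*r)/(a^2 + 13*a + 42)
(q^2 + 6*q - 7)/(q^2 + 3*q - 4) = (q + 7)/(q + 4)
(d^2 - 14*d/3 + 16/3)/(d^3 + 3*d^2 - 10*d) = (d - 8/3)/(d*(d + 5))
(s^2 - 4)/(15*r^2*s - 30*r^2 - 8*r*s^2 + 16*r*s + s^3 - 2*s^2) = (s + 2)/(15*r^2 - 8*r*s + s^2)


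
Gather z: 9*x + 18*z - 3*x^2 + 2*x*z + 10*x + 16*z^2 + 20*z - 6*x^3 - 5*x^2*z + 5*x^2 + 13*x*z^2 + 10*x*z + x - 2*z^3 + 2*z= -6*x^3 + 2*x^2 + 20*x - 2*z^3 + z^2*(13*x + 16) + z*(-5*x^2 + 12*x + 40)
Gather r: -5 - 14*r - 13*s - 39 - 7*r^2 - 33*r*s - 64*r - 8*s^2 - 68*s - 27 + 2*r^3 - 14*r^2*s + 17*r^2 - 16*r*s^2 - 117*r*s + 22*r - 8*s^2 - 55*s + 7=2*r^3 + r^2*(10 - 14*s) + r*(-16*s^2 - 150*s - 56) - 16*s^2 - 136*s - 64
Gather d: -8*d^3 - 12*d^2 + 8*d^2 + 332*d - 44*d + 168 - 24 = -8*d^3 - 4*d^2 + 288*d + 144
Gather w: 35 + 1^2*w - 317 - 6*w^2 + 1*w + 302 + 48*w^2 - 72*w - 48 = 42*w^2 - 70*w - 28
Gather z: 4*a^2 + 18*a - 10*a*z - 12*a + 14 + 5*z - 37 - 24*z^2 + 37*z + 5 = 4*a^2 + 6*a - 24*z^2 + z*(42 - 10*a) - 18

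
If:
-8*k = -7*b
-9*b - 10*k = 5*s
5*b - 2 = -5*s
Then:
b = -8/51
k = -7/51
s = 142/255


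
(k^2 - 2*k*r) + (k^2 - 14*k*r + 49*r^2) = 2*k^2 - 16*k*r + 49*r^2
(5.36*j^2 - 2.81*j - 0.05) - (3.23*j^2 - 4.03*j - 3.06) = 2.13*j^2 + 1.22*j + 3.01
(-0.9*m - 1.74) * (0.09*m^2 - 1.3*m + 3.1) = -0.081*m^3 + 1.0134*m^2 - 0.528*m - 5.394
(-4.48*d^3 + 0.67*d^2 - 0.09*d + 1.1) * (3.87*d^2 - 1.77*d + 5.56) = -17.3376*d^5 + 10.5225*d^4 - 26.443*d^3 + 8.1415*d^2 - 2.4474*d + 6.116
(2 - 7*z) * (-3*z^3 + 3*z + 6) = 21*z^4 - 6*z^3 - 21*z^2 - 36*z + 12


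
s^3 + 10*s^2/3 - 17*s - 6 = (s - 3)*(s + 1/3)*(s + 6)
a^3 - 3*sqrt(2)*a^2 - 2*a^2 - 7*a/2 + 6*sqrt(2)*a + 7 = (a - 2)*(a - 7*sqrt(2)/2)*(a + sqrt(2)/2)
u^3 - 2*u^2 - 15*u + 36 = (u - 3)^2*(u + 4)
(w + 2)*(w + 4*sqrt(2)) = w^2 + 2*w + 4*sqrt(2)*w + 8*sqrt(2)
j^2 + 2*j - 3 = (j - 1)*(j + 3)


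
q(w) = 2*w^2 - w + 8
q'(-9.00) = -37.00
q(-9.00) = 179.00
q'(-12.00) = -49.00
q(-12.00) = 308.00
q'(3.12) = 11.48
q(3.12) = 24.35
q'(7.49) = 28.96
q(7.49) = 112.71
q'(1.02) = 3.08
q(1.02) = 9.06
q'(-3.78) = -16.12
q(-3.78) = 40.36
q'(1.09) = 3.36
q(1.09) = 9.29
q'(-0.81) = -4.24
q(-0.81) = 10.12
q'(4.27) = 16.08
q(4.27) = 40.20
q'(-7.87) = -32.48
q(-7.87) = 139.74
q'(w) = 4*w - 1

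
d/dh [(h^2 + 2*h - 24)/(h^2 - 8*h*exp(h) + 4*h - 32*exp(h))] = 2*((h + 1)*(h^2 - 8*h*exp(h) + 4*h - 32*exp(h)) + (h^2 + 2*h - 24)*(4*h*exp(h) - h + 20*exp(h) - 2))/(h^2 - 8*h*exp(h) + 4*h - 32*exp(h))^2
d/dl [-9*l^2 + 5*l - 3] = 5 - 18*l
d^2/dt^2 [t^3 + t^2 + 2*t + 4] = 6*t + 2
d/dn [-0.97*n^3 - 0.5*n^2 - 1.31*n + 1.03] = -2.91*n^2 - 1.0*n - 1.31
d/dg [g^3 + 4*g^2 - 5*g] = 3*g^2 + 8*g - 5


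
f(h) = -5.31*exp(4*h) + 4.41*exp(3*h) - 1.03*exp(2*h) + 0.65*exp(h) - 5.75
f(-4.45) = -5.74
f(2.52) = -118392.09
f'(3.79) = -80338675.39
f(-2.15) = -5.68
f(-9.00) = -5.75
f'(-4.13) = 0.01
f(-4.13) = -5.74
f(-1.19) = -5.57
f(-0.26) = -5.72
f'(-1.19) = 0.20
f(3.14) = -1459133.94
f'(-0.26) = -2.17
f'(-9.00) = 0.00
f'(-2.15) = 0.06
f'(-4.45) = 0.01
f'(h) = -21.24*exp(4*h) + 13.23*exp(3*h) - 2.06*exp(2*h) + 0.65*exp(h)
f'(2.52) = -481717.91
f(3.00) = -828901.57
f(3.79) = -19990094.96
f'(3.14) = -5889844.90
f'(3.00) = -3350525.98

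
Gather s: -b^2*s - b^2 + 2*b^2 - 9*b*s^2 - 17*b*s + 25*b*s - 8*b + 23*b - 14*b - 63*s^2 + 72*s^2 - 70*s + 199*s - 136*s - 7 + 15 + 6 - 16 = b^2 + b + s^2*(9 - 9*b) + s*(-b^2 + 8*b - 7) - 2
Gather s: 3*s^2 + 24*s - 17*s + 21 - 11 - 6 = 3*s^2 + 7*s + 4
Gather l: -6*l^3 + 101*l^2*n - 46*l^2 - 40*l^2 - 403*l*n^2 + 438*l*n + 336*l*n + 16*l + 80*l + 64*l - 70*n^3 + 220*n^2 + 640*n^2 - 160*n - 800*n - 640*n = -6*l^3 + l^2*(101*n - 86) + l*(-403*n^2 + 774*n + 160) - 70*n^3 + 860*n^2 - 1600*n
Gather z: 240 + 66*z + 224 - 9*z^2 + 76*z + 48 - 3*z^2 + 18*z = -12*z^2 + 160*z + 512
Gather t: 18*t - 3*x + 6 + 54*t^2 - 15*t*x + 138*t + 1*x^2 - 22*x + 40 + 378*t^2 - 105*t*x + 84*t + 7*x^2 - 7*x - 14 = 432*t^2 + t*(240 - 120*x) + 8*x^2 - 32*x + 32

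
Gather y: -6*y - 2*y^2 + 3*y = -2*y^2 - 3*y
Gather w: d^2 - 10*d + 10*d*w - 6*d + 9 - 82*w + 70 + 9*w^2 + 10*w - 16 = d^2 - 16*d + 9*w^2 + w*(10*d - 72) + 63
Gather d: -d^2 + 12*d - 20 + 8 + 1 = -d^2 + 12*d - 11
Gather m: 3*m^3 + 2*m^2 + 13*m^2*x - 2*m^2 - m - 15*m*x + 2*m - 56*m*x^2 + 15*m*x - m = 3*m^3 + 13*m^2*x - 56*m*x^2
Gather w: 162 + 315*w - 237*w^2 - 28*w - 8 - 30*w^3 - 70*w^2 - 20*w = -30*w^3 - 307*w^2 + 267*w + 154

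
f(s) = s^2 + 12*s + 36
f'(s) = 2*s + 12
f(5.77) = 138.53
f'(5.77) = 23.54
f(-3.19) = 7.90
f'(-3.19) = 5.62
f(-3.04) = 8.76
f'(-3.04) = 5.92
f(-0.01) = 35.88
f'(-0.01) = 11.98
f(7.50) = 182.25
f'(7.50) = 27.00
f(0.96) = 48.44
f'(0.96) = 13.92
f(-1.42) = 20.98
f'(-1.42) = 9.16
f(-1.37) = 21.44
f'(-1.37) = 9.26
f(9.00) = 225.00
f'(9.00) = 30.00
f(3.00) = 81.00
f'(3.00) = 18.00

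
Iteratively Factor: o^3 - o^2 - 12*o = (o - 4)*(o^2 + 3*o) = (o - 4)*(o + 3)*(o)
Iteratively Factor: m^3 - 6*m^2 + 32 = (m + 2)*(m^2 - 8*m + 16) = (m - 4)*(m + 2)*(m - 4)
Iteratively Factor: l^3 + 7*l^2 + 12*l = (l + 4)*(l^2 + 3*l) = l*(l + 4)*(l + 3)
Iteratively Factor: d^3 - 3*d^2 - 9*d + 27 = (d + 3)*(d^2 - 6*d + 9) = (d - 3)*(d + 3)*(d - 3)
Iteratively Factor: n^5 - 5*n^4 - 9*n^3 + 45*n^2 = (n - 3)*(n^4 - 2*n^3 - 15*n^2) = n*(n - 3)*(n^3 - 2*n^2 - 15*n) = n*(n - 5)*(n - 3)*(n^2 + 3*n) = n^2*(n - 5)*(n - 3)*(n + 3)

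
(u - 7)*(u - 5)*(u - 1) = u^3 - 13*u^2 + 47*u - 35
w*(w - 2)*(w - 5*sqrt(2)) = w^3 - 5*sqrt(2)*w^2 - 2*w^2 + 10*sqrt(2)*w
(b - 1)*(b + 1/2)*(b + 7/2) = b^3 + 3*b^2 - 9*b/4 - 7/4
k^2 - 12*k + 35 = (k - 7)*(k - 5)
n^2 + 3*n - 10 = (n - 2)*(n + 5)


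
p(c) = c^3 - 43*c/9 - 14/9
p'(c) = 3*c^2 - 43/9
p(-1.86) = 0.90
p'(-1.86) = 5.60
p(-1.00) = 2.22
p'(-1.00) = -1.78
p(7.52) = 387.77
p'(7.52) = 164.87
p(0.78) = -4.81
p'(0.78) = -2.95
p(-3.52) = -28.35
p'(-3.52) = 32.39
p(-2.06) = -0.46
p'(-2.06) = 7.95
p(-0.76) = 1.64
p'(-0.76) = -3.04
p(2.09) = -2.41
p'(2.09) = 8.33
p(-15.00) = -3304.89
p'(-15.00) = 670.22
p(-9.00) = -687.56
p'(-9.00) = 238.22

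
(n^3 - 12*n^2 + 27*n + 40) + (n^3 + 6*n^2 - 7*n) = 2*n^3 - 6*n^2 + 20*n + 40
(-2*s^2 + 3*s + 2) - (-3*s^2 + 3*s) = s^2 + 2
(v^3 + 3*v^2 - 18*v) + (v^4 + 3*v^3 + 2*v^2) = v^4 + 4*v^3 + 5*v^2 - 18*v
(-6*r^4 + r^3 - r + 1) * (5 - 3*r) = 18*r^5 - 33*r^4 + 5*r^3 + 3*r^2 - 8*r + 5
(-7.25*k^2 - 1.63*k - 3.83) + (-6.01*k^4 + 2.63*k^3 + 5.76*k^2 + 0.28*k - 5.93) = -6.01*k^4 + 2.63*k^3 - 1.49*k^2 - 1.35*k - 9.76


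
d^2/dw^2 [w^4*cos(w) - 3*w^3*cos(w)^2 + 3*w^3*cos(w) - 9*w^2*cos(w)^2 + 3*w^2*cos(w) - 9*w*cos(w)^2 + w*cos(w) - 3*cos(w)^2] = -w^4*cos(w) - 8*w^3*sin(w) - 3*w^3*cos(w) + 6*w^3*cos(2*w) - 18*w^2*sin(w) + 18*w^2*sin(2*w) + 9*w^2*cos(w) + 18*w^2*cos(2*w) - 12*w*sin(w) + 36*w*sin(2*w) + 17*w*cos(w) + 9*w*cos(2*w) - 9*w - 2*sin(w) + 18*sin(2*w) + 6*cos(w) - 3*cos(2*w) - 9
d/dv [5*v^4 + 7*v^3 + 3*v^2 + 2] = v*(20*v^2 + 21*v + 6)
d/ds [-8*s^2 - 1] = -16*s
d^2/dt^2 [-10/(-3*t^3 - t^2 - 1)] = 20*(t^2*(9*t + 2)^2 - (9*t + 1)*(3*t^3 + t^2 + 1))/(3*t^3 + t^2 + 1)^3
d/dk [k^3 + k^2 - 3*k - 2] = 3*k^2 + 2*k - 3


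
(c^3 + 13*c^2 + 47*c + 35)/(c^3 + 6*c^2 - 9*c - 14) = (c + 5)/(c - 2)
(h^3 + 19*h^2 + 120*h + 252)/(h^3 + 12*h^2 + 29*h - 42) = (h + 6)/(h - 1)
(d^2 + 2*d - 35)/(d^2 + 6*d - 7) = (d - 5)/(d - 1)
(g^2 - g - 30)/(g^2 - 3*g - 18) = (g + 5)/(g + 3)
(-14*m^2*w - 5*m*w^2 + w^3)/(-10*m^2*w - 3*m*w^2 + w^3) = (-7*m + w)/(-5*m + w)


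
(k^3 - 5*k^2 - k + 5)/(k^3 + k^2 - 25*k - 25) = (k - 1)/(k + 5)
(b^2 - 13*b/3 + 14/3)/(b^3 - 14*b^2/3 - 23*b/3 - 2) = (-3*b^2 + 13*b - 14)/(-3*b^3 + 14*b^2 + 23*b + 6)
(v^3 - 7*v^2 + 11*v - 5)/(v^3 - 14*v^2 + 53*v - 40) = (v - 1)/(v - 8)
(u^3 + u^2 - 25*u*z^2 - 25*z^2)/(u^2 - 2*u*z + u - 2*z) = (-u^2 + 25*z^2)/(-u + 2*z)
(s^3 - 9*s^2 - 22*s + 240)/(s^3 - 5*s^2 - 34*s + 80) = (s - 6)/(s - 2)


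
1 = 1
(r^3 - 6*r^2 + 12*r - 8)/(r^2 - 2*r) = r - 4 + 4/r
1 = 1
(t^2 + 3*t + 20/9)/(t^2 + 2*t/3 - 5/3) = (t + 4/3)/(t - 1)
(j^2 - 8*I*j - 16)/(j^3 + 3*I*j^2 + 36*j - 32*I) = (j - 4*I)/(j^2 + 7*I*j + 8)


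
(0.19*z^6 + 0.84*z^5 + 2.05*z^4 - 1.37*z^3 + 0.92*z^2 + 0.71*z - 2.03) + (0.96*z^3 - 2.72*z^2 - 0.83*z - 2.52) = 0.19*z^6 + 0.84*z^5 + 2.05*z^4 - 0.41*z^3 - 1.8*z^2 - 0.12*z - 4.55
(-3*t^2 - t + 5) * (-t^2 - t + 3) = 3*t^4 + 4*t^3 - 13*t^2 - 8*t + 15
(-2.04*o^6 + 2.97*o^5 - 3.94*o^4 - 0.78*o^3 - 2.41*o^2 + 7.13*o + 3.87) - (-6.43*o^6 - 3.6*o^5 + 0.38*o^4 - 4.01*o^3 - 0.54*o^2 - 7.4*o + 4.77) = 4.39*o^6 + 6.57*o^5 - 4.32*o^4 + 3.23*o^3 - 1.87*o^2 + 14.53*o - 0.899999999999999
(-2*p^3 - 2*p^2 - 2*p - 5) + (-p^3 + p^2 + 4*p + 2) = -3*p^3 - p^2 + 2*p - 3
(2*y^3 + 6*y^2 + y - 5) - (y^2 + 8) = 2*y^3 + 5*y^2 + y - 13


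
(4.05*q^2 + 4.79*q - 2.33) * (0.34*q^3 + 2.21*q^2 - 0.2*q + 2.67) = 1.377*q^5 + 10.5791*q^4 + 8.9837*q^3 + 4.7062*q^2 + 13.2553*q - 6.2211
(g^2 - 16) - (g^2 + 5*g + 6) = -5*g - 22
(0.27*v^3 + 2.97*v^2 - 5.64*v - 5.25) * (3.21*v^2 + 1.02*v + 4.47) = 0.8667*v^5 + 9.8091*v^4 - 13.8681*v^3 - 9.3294*v^2 - 30.5658*v - 23.4675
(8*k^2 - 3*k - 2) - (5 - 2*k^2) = 10*k^2 - 3*k - 7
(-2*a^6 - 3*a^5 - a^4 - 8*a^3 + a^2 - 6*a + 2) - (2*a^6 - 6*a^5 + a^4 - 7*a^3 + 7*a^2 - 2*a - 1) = -4*a^6 + 3*a^5 - 2*a^4 - a^3 - 6*a^2 - 4*a + 3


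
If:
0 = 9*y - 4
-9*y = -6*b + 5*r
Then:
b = 5*r/6 + 2/3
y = 4/9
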